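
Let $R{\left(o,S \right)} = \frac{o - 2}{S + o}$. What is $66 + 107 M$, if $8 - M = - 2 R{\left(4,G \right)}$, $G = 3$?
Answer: $\frac{6882}{7} \approx 983.14$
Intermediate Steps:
$R{\left(o,S \right)} = \frac{-2 + o}{S + o}$
$M = \frac{60}{7}$ ($M = 8 - - 2 \frac{-2 + 4}{3 + 4} = 8 - - 2 \cdot \frac{1}{7} \cdot 2 = 8 - \left(-2\right) \frac{2}{7} = 8 - - \frac{4}{7} = 8 + \frac{4}{7} = \frac{60}{7} \approx 8.5714$)
$66 + 107 M = 66 + 107 \cdot \frac{60}{7} = 66 + \frac{6420}{7} = \frac{6882}{7}$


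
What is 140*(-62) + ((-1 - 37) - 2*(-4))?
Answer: -8710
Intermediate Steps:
140*(-62) + ((-1 - 37) - 2*(-4)) = -8680 + (-38 + 8) = -8680 - 30 = -8710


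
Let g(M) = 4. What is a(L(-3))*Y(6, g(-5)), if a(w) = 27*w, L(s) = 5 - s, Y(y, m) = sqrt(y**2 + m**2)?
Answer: 432*sqrt(13) ≈ 1557.6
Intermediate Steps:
Y(y, m) = sqrt(m**2 + y**2)
a(L(-3))*Y(6, g(-5)) = (27*(5 - 1*(-3)))*sqrt(4**2 + 6**2) = (27*(5 + 3))*sqrt(16 + 36) = (27*8)*sqrt(52) = 216*(2*sqrt(13)) = 432*sqrt(13)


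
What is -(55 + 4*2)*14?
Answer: -882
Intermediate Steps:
-(55 + 4*2)*14 = -(55 + 8)*14 = -63*14 = -1*882 = -882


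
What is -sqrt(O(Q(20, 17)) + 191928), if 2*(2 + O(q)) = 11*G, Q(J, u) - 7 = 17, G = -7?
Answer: -5*sqrt(30702)/2 ≈ -438.05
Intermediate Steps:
Q(J, u) = 24 (Q(J, u) = 7 + 17 = 24)
O(q) = -81/2 (O(q) = -2 + (11*(-7))/2 = -2 + (1/2)*(-77) = -2 - 77/2 = -81/2)
-sqrt(O(Q(20, 17)) + 191928) = -sqrt(-81/2 + 191928) = -sqrt(383775/2) = -5*sqrt(30702)/2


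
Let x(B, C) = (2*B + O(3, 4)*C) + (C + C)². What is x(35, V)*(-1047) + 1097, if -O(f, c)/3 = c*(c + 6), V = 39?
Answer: -1542181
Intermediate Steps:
O(f, c) = -3*c*(6 + c) (O(f, c) = -3*c*(c + 6) = -3*c*(6 + c))
x(B, C) = -120*C + 2*B + 4*C² (x(B, C) = (2*B + (-3*4*(6 + 4))*C) + (C + C)² = (2*B + (-3*4*10)*C) + (2*C)² = (2*B - 120*C) + 4*C² = (-120*C + 2*B) + 4*C² = -120*C + 2*B + 4*C²)
x(35, V)*(-1047) + 1097 = (-120*39 + 2*35 + 4*39²)*(-1047) + 1097 = (-4680 + 70 + 4*1521)*(-1047) + 1097 = (-4680 + 70 + 6084)*(-1047) + 1097 = 1474*(-1047) + 1097 = -1543278 + 1097 = -1542181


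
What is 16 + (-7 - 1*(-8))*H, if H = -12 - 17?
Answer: -13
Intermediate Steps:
H = -29
16 + (-7 - 1*(-8))*H = 16 + (-7 - 1*(-8))*(-29) = 16 + (-7 + 8)*(-29) = 16 + 1*(-29) = 16 - 29 = -13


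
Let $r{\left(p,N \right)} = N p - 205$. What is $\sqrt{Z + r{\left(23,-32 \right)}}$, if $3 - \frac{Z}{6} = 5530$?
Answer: $i \sqrt{34103} \approx 184.67 i$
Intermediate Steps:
$Z = -33162$ ($Z = 18 - 33180 = -33162$)
$r{\left(p,N \right)} = -205 + N p$
$\sqrt{Z + r{\left(23,-32 \right)}} = \sqrt{-33162 - 941} = \sqrt{-34103} = i \sqrt{34103}$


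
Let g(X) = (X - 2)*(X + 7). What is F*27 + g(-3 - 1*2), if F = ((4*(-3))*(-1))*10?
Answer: 3226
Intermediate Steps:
F = 120 (F = -12*(-1)*10 = 12*10 = 120)
g(X) = (-2 + X)*(7 + X)
F*27 + g(-3 - 1*2) = 120*27 + (-14 + (-3 - 1*2)**2 + 5*(-3 - 1*2)) = 3240 + (-14 + (-3 - 2)**2 + 5*(-3 - 2)) = 3240 + (-14 + (-5)**2 + 5*(-5)) = 3240 + (-14 + 25 - 25) = 3240 - 14 = 3226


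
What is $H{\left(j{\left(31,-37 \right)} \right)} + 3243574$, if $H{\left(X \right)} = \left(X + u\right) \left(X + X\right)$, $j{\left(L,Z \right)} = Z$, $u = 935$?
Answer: $3177122$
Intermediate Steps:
$H{\left(X \right)} = 2 X \left(935 + X\right)$ ($H{\left(X \right)} = \left(X + 935\right) \left(X + X\right) = \left(935 + X\right) 2 X = 2 X \left(935 + X\right)$)
$H{\left(j{\left(31,-37 \right)} \right)} + 3243574 = 2 \left(-37\right) \left(935 - 37\right) + 3243574 = 2 \left(-37\right) 898 + 3243574 = -66452 + 3243574 = 3177122$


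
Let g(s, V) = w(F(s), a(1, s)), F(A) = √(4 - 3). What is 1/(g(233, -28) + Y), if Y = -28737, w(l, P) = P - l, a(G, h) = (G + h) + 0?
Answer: -1/28504 ≈ -3.5083e-5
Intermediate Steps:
F(A) = 1 (F(A) = √1 = 1)
a(G, h) = G + h
g(s, V) = s (g(s, V) = (1 + s) - 1*1 = (1 + s) - 1 = s)
1/(g(233, -28) + Y) = 1/(233 - 28737) = 1/(-28504) = -1/28504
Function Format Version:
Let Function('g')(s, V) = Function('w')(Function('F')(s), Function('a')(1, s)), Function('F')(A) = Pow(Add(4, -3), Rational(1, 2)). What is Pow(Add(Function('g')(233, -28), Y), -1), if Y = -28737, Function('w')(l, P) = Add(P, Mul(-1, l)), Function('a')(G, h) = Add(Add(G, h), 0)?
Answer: Rational(-1, 28504) ≈ -3.5083e-5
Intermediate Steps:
Function('F')(A) = 1 (Function('F')(A) = Pow(1, Rational(1, 2)) = 1)
Function('a')(G, h) = Add(G, h)
Function('g')(s, V) = s (Function('g')(s, V) = Add(Add(1, s), Mul(-1, 1)) = Add(Add(1, s), -1) = s)
Pow(Add(Function('g')(233, -28), Y), -1) = Pow(Add(233, -28737), -1) = Pow(-28504, -1) = Rational(-1, 28504)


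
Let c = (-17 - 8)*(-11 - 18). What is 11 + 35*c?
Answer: 25386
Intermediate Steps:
c = 725 (c = -25*(-29) = 725)
11 + 35*c = 11 + 35*725 = 11 + 25375 = 25386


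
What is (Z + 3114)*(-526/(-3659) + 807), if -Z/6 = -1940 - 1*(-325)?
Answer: 37814552556/3659 ≈ 1.0335e+7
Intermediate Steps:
Z = 9690 (Z = -6*(-1940 - 1*(-325)) = -6*(-1940 + 325) = -6*(-1615) = 9690)
(Z + 3114)*(-526/(-3659) + 807) = (9690 + 3114)*(-526/(-3659) + 807) = 12804*(-526*(-1/3659) + 807) = 12804*(526/3659 + 807) = 12804*(2953339/3659) = 37814552556/3659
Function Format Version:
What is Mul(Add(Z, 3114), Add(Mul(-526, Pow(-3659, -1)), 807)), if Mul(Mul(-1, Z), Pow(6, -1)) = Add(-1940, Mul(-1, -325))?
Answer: Rational(37814552556, 3659) ≈ 1.0335e+7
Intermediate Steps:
Z = 9690 (Z = Mul(-6, Add(-1940, Mul(-1, -325))) = Mul(-6, Add(-1940, 325)) = Mul(-6, -1615) = 9690)
Mul(Add(Z, 3114), Add(Mul(-526, Pow(-3659, -1)), 807)) = Mul(Add(9690, 3114), Add(Mul(-526, Pow(-3659, -1)), 807)) = Mul(12804, Add(Mul(-526, Rational(-1, 3659)), 807)) = Mul(12804, Add(Rational(526, 3659), 807)) = Mul(12804, Rational(2953339, 3659)) = Rational(37814552556, 3659)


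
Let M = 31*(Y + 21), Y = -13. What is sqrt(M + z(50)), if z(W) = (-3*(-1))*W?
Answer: sqrt(398) ≈ 19.950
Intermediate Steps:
z(W) = 3*W
M = 248 (M = 31*(-13 + 21) = 31*8 = 248)
sqrt(M + z(50)) = sqrt(248 + 3*50) = sqrt(248 + 150) = sqrt(398)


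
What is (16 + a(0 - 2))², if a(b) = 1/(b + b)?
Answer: 3969/16 ≈ 248.06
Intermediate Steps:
a(b) = 1/(2*b)
(16 + a(0 - 2))² = (16 + 1/(2*(0 - 2)))² = (16 + (½)/(-2))² = (16 + (½)*(-½))² = (16 - ¼)² = (63/4)² = 3969/16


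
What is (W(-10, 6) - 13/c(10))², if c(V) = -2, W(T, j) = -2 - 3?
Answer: 9/4 ≈ 2.2500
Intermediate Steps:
W(T, j) = -5
(W(-10, 6) - 13/c(10))² = (-5 - 13/(-2))² = (-5 - 13*(-½))² = (-5 + 13/2)² = (3/2)² = 9/4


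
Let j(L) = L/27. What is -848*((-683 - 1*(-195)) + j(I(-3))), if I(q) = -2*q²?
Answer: 1243168/3 ≈ 4.1439e+5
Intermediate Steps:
j(L) = L/27 (j(L) = L*(1/27) = L/27)
-848*((-683 - 1*(-195)) + j(I(-3))) = -848*((-683 - 1*(-195)) + (-2*(-3)²)/27) = -848*((-683 + 195) + (-2*9)/27) = -848*(-488 + (1/27)*(-18)) = -848*(-488 - ⅔) = -848*(-1466/3) = 1243168/3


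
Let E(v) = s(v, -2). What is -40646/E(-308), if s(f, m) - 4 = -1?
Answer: -40646/3 ≈ -13549.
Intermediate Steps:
s(f, m) = 3 (s(f, m) = 4 - 1 = 3)
E(v) = 3
-40646/E(-308) = -40646/3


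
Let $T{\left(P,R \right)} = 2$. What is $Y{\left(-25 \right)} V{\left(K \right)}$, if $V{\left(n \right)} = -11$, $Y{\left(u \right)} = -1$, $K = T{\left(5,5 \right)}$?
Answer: $11$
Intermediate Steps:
$K = 2$
$Y{\left(-25 \right)} V{\left(K \right)} = \left(-1\right) \left(-11\right) = 11$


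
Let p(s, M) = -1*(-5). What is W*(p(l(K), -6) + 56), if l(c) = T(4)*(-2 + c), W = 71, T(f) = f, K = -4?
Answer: 4331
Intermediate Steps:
l(c) = -8 + 4*c (l(c) = 4*(-2 + c) = -8 + 4*c)
p(s, M) = 5
W*(p(l(K), -6) + 56) = 71*(5 + 56) = 71*61 = 4331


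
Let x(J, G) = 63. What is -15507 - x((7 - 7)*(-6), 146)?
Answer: -15570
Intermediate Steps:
-15507 - x((7 - 7)*(-6), 146) = -15507 - 1*63 = -15507 - 63 = -15570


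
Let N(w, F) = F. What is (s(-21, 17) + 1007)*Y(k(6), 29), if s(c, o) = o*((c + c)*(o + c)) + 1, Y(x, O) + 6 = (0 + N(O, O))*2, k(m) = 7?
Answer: 200928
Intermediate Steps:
Y(x, O) = -6 + 2*O (Y(x, O) = -6 + (0 + O)*2 = -6 + O*2 = -6 + 2*O)
s(c, o) = 1 + 2*c*o*(c + o) (s(c, o) = o*((2*c)*(c + o)) + 1 = o*(2*c*(c + o)) + 1 = 2*c*o*(c + o) + 1 = 1 + 2*c*o*(c + o))
(s(-21, 17) + 1007)*Y(k(6), 29) = ((1 + 2*(-21)*17**2 + 2*17*(-21)**2) + 1007)*(-6 + 2*29) = ((1 + 2*(-21)*289 + 2*17*441) + 1007)*(-6 + 58) = ((1 - 12138 + 14994) + 1007)*52 = (2857 + 1007)*52 = 3864*52 = 200928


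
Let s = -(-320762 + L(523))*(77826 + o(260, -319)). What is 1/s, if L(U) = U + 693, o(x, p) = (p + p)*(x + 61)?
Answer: -1/40573394712 ≈ -2.4647e-11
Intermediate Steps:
o(x, p) = 2*p*(61 + x) (o(x, p) = (2*p)*(61 + x) = 2*p*(61 + x))
L(U) = 693 + U
s = -40573394712 (s = -(-320762 + (693 + 523))*(77826 + 2*(-319)*(61 + 260)) = -(-320762 + 1216)*(77826 + 2*(-319)*321) = -(-319546)*(77826 - 204798) = -(-319546)*(-126972) = -1*40573394712 = -40573394712)
1/s = 1/(-40573394712) = -1/40573394712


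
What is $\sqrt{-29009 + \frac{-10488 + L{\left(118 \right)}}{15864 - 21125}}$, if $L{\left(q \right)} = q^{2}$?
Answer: $\frac{i \sqrt{802932688885}}{5261} \approx 170.32 i$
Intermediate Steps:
$\sqrt{-29009 + \frac{-10488 + L{\left(118 \right)}}{15864 - 21125}} = \sqrt{-29009 + \frac{-10488 + 118^{2}}{15864 - 21125}} = \sqrt{-29009 + \frac{-10488 + 13924}{-5261}} = \sqrt{-29009 + 3436 \left(- \frac{1}{5261}\right)} = \sqrt{-29009 - \frac{3436}{5261}} = \sqrt{- \frac{152619785}{5261}} = \frac{i \sqrt{802932688885}}{5261}$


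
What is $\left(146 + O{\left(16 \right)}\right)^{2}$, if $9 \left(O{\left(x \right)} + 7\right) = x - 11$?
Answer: $\frac{1577536}{81} \approx 19476.0$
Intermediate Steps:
$O{\left(x \right)} = - \frac{74}{9} + \frac{x}{9}$ ($O{\left(x \right)} = -7 + \frac{x - 11}{9} = -7 + \frac{-11 + x}{9} = -7 + \left(- \frac{11}{9} + \frac{x}{9}\right) = - \frac{74}{9} + \frac{x}{9}$)
$\left(146 + O{\left(16 \right)}\right)^{2} = \left(146 + \left(- \frac{74}{9} + \frac{1}{9} \cdot 16\right)\right)^{2} = \left(146 + \left(- \frac{74}{9} + \frac{16}{9}\right)\right)^{2} = \left(146 - \frac{58}{9}\right)^{2} = \left(\frac{1256}{9}\right)^{2} = \frac{1577536}{81}$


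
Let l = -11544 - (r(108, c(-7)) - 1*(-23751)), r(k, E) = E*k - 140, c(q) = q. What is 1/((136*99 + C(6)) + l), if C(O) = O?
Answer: -1/20929 ≈ -4.7781e-5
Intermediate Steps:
r(k, E) = -140 + E*k
l = -34399 (l = -11544 - ((-140 - 7*108) - 1*(-23751)) = -11544 - ((-140 - 756) + 23751) = -11544 - (-896 + 23751) = -11544 - 1*22855 = -11544 - 22855 = -34399)
1/((136*99 + C(6)) + l) = 1/((136*99 + 6) - 34399) = 1/((13464 + 6) - 34399) = 1/(13470 - 34399) = 1/(-20929) = -1/20929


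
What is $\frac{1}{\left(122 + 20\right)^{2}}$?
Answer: $\frac{1}{20164} \approx 4.9593 \cdot 10^{-5}$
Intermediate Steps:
$\frac{1}{\left(122 + 20\right)^{2}} = \frac{1}{142^{2}} = \frac{1}{20164}$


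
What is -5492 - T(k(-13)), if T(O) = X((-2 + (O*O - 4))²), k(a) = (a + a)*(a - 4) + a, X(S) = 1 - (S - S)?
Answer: -5493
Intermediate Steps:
X(S) = 1 (X(S) = 1 - 1*0 = 1 + 0 = 1)
k(a) = a + 2*a*(-4 + a) (k(a) = (2*a)*(-4 + a) + a = 2*a*(-4 + a) + a = a + 2*a*(-4 + a))
T(O) = 1
-5492 - T(k(-13)) = -5492 - 1*1 = -5492 - 1 = -5493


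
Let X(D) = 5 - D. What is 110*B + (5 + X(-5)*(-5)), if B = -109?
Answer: -12035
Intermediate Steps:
110*B + (5 + X(-5)*(-5)) = 110*(-109) + (5 + (5 - 1*(-5))*(-5)) = -11990 + (5 + (5 + 5)*(-5)) = -11990 + (5 + 10*(-5)) = -11990 + (5 - 50) = -11990 - 45 = -12035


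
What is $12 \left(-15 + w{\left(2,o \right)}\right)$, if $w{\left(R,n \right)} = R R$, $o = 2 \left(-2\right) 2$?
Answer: $-132$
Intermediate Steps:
$o = -8$ ($o = \left(-4\right) 2 = -8$)
$w{\left(R,n \right)} = R^{2}$
$12 \left(-15 + w{\left(2,o \right)}\right) = 12 \left(-15 + 2^{2}\right) = 12 \left(-15 + 4\right) = 12 \left(-11\right) = -132$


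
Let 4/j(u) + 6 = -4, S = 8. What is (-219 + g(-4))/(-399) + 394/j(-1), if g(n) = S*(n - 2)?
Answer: -130916/133 ≈ -984.33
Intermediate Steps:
j(u) = -⅖ (j(u) = 4/(-6 - 4) = 4/(-10) = 4*(-⅒) = -⅖)
g(n) = -16 + 8*n (g(n) = 8*(n - 2) = 8*(-2 + n) = -16 + 8*n)
(-219 + g(-4))/(-399) + 394/j(-1) = (-219 + (-16 + 8*(-4)))/(-399) + 394/(-⅖) = (-219 + (-16 - 32))*(-1/399) + 394*(-5/2) = (-219 - 48)*(-1/399) - 985 = -267*(-1/399) - 985 = 89/133 - 985 = -130916/133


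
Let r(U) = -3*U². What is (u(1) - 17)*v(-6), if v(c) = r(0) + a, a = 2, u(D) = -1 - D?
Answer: -38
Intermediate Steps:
v(c) = 2 (v(c) = -3*0² + 2 = -3*0 + 2 = 0 + 2 = 2)
(u(1) - 17)*v(-6) = ((-1 - 1*1) - 17)*2 = ((-1 - 1) - 17)*2 = (-2 - 17)*2 = -19*2 = -38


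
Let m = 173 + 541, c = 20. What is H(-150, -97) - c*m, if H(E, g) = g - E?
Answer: -14227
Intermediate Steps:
m = 714
H(-150, -97) - c*m = (-97 - 1*(-150)) - 20*714 = (-97 + 150) - 1*14280 = 53 - 14280 = -14227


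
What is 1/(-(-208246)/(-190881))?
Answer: -190881/208246 ≈ -0.91661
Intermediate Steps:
1/(-(-208246)/(-190881)) = 1/(-(-208246)*(-1)/190881) = 1/(-1*208246/190881) = 1/(-208246/190881) = -190881/208246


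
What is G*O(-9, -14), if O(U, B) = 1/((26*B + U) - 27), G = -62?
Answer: 31/200 ≈ 0.15500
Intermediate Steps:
O(U, B) = 1/(-27 + U + 26*B) (O(U, B) = 1/((U + 26*B) - 27) = 1/(-27 + U + 26*B))
G*O(-9, -14) = -62/(-27 - 9 + 26*(-14)) = -62/(-27 - 9 - 364) = -62/(-400) = -62*(-1/400) = 31/200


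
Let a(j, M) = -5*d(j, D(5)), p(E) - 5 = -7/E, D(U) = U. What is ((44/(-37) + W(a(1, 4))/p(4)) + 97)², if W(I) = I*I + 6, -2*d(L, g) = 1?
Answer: 2294218404/231361 ≈ 9916.2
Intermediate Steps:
d(L, g) = -½ (d(L, g) = -½*1 = -½)
p(E) = 5 - 7/E
a(j, M) = 5/2 (a(j, M) = -5*(-½) = 5/2)
W(I) = 6 + I² (W(I) = I² + 6 = 6 + I²)
((44/(-37) + W(a(1, 4))/p(4)) + 97)² = ((44/(-37) + (6 + (5/2)²)/(5 - 7/4)) + 97)² = ((44*(-1/37) + (6 + 25/4)/(5 - 7*¼)) + 97)² = ((-44/37 + 49/(4*(5 - 7/4))) + 97)² = ((-44/37 + 49/(4*(13/4))) + 97)² = ((-44/37 + (49/4)*(4/13)) + 97)² = ((-44/37 + 49/13) + 97)² = (1241/481 + 97)² = (47898/481)² = 2294218404/231361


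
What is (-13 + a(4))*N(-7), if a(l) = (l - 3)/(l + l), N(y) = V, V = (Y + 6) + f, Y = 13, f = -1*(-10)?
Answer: -2987/8 ≈ -373.38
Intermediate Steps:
f = 10
V = 29 (V = (13 + 6) + 10 = 19 + 10 = 29)
N(y) = 29
a(l) = (-3 + l)/(2*l) (a(l) = (-3 + l)/((2*l)) = (-3 + l)*(1/(2*l)) = (-3 + l)/(2*l))
(-13 + a(4))*N(-7) = (-13 + (½)*(-3 + 4)/4)*29 = (-13 + (½)*(¼)*1)*29 = (-13 + ⅛)*29 = -103/8*29 = -2987/8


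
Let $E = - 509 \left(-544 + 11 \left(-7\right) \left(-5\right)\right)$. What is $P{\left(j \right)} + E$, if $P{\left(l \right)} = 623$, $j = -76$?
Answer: $81554$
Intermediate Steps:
$E = 80931$ ($E = - 509 \left(-544 - -385\right) = - 509 \left(-544 + 385\right) = \left(-509\right) \left(-159\right) = 80931$)
$P{\left(j \right)} + E = 623 + 80931 = 81554$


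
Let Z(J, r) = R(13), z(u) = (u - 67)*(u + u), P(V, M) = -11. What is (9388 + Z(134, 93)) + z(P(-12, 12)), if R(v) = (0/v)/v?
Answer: 11104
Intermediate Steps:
R(v) = 0 (R(v) = 0/v = 0)
z(u) = 2*u*(-67 + u) (z(u) = (-67 + u)*(2*u) = 2*u*(-67 + u))
Z(J, r) = 0
(9388 + Z(134, 93)) + z(P(-12, 12)) = (9388 + 0) + 2*(-11)*(-67 - 11) = 9388 + 2*(-11)*(-78) = 9388 + 1716 = 11104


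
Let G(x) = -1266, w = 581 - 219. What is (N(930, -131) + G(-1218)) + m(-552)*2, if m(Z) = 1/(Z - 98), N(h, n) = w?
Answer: -293801/325 ≈ -904.00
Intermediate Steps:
w = 362
N(h, n) = 362
m(Z) = 1/(-98 + Z)
(N(930, -131) + G(-1218)) + m(-552)*2 = (362 - 1266) + 2/(-98 - 552) = -904 + 2/(-650) = -904 - 1/650*2 = -904 - 1/325 = -293801/325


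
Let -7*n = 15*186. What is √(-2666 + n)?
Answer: 2*I*√37541/7 ≈ 55.359*I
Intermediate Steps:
n = -2790/7 (n = -15*186/7 = -⅐*2790 = -2790/7 ≈ -398.57)
√(-2666 + n) = √(-2666 - 2790/7) = √(-21452/7) = 2*I*√37541/7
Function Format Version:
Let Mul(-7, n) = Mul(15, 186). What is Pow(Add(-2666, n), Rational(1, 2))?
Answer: Mul(Rational(2, 7), I, Pow(37541, Rational(1, 2))) ≈ Mul(55.359, I)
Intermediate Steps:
n = Rational(-2790, 7) (n = Mul(Rational(-1, 7), Mul(15, 186)) = Mul(Rational(-1, 7), 2790) = Rational(-2790, 7) ≈ -398.57)
Pow(Add(-2666, n), Rational(1, 2)) = Pow(Add(-2666, Rational(-2790, 7)), Rational(1, 2)) = Pow(Rational(-21452, 7), Rational(1, 2)) = Mul(Rational(2, 7), I, Pow(37541, Rational(1, 2)))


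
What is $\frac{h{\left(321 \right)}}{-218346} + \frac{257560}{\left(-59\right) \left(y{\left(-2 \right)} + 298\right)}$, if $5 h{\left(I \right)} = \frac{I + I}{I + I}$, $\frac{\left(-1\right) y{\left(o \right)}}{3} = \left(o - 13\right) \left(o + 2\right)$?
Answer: $- \frac{140592998191}{9597398430} \approx -14.649$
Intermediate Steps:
$y{\left(o \right)} = - 3 \left(-13 + o\right) \left(2 + o\right)$ ($y{\left(o \right)} = - 3 \left(o - 13\right) \left(o + 2\right) = - 3 \left(-13 + o\right) \left(2 + o\right)$)
$h{\left(I \right)} = \frac{1}{5}$ ($h{\left(I \right)} = \frac{\left(I + I\right) \frac{1}{I + I}}{5} = \frac{2 I \frac{1}{2 I}}{5} = \frac{1}{5} \cdot 1 = \frac{1}{5}$)
$\frac{h{\left(321 \right)}}{-218346} + \frac{257560}{\left(-59\right) \left(y{\left(-2 \right)} + 298\right)} = \frac{1}{5 \left(-218346\right)} + \frac{257560}{\left(-59\right) \left(\left(78 - 3 \left(-2\right)^{2} + 33 \left(-2\right)\right) + 298\right)} = \frac{1}{5} \left(- \frac{1}{218346}\right) + \frac{257560}{\left(-59\right) \left(\left(78 - 12 - 66\right) + 298\right)} = - \frac{1}{1091730} + \frac{257560}{\left(-59\right) \left(\left(78 - 12 - 66\right) + 298\right)} = - \frac{1}{1091730} + \frac{257560}{\left(-59\right) \left(0 + 298\right)} = - \frac{1}{1091730} + \frac{257560}{\left(-59\right) 298} = - \frac{1}{1091730} + \frac{257560}{-17582} = - \frac{1}{1091730} + 257560 \left(- \frac{1}{17582}\right) = - \frac{1}{1091730} - \frac{128780}{8791} = - \frac{140592998191}{9597398430}$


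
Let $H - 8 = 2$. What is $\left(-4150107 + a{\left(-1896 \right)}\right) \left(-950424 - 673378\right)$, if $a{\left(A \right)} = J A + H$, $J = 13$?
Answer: $6778959280490$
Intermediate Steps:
$H = 10$ ($H = 8 + 2 = 10$)
$a{\left(A \right)} = 10 + 13 A$ ($a{\left(A \right)} = 13 A + 10 = 10 + 13 A$)
$\left(-4150107 + a{\left(-1896 \right)}\right) \left(-950424 - 673378\right) = \left(-4150107 + \left(10 + 13 \left(-1896\right)\right)\right) \left(-950424 - 673378\right) = \left(-4150107 + \left(10 - 24648\right)\right) \left(-1623802\right) = \left(-4150107 - 24638\right) \left(-1623802\right) = \left(-4174745\right) \left(-1623802\right) = 6778959280490$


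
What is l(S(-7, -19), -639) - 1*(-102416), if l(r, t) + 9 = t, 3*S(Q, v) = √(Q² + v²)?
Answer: 101768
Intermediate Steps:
S(Q, v) = √(Q² + v²)/3
l(r, t) = -9 + t
l(S(-7, -19), -639) - 1*(-102416) = (-9 - 639) - 1*(-102416) = -648 + 102416 = 101768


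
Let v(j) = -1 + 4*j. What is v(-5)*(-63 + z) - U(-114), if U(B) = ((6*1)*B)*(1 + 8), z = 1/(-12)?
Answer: 29923/4 ≈ 7480.8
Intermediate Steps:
z = -1/12 ≈ -0.083333
U(B) = 54*B (U(B) = (6*B)*9 = 54*B)
v(-5)*(-63 + z) - U(-114) = (-1 + 4*(-5))*(-63 - 1/12) - 54*(-114) = (-1 - 20)*(-757/12) - 1*(-6156) = -21*(-757/12) + 6156 = 5299/4 + 6156 = 29923/4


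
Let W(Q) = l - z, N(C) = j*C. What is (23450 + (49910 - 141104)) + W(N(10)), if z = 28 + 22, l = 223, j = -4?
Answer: -67571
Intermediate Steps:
N(C) = -4*C
z = 50
W(Q) = 173 (W(Q) = 223 - 1*50 = 223 - 50 = 173)
(23450 + (49910 - 141104)) + W(N(10)) = (23450 + (49910 - 141104)) + 173 = (23450 - 91194) + 173 = -67744 + 173 = -67571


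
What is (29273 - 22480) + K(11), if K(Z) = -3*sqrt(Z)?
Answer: 6793 - 3*sqrt(11) ≈ 6783.0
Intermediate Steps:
(29273 - 22480) + K(11) = (29273 - 22480) - 3*sqrt(11) = 6793 - 3*sqrt(11)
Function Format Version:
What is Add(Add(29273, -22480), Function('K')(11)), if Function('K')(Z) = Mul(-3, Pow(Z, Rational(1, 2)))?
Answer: Add(6793, Mul(-3, Pow(11, Rational(1, 2)))) ≈ 6783.0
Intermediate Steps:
Add(Add(29273, -22480), Function('K')(11)) = Add(Add(29273, -22480), Mul(-3, Pow(11, Rational(1, 2)))) = Add(6793, Mul(-3, Pow(11, Rational(1, 2))))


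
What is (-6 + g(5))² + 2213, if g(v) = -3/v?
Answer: 56414/25 ≈ 2256.6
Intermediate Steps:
(-6 + g(5))² + 2213 = (-6 - 3/5)² + 2213 = (-6 - 3*⅕)² + 2213 = (-6 - ⅗)² + 2213 = (-33/5)² + 2213 = 1089/25 + 2213 = 56414/25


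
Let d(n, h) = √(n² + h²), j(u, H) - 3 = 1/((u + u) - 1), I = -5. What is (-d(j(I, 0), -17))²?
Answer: 35993/121 ≈ 297.46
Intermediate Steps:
j(u, H) = 3 + 1/(-1 + 2*u) (j(u, H) = 3 + 1/((u + u) - 1) = 3 + 1/(2*u - 1) = 3 + 1/(-1 + 2*u))
d(n, h) = √(h² + n²)
(-d(j(I, 0), -17))² = (-√((-17)² + (2*(-1 + 3*(-5))/(-1 + 2*(-5)))²))² = (-√(289 + (2*(-1 - 15)/(-1 - 10))²))² = (-√(289 + (2*(-16)/(-11))²))² = (-√(289 + (2*(-1/11)*(-16))²))² = (-√(289 + (32/11)²))² = (-√(289 + 1024/121))² = (-√(35993/121))² = (-√35993/11)² = 35993/121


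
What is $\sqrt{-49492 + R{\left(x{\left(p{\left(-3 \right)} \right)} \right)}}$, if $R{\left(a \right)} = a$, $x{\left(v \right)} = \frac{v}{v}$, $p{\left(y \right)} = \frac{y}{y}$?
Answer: $9 i \sqrt{611} \approx 222.47 i$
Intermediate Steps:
$p{\left(y \right)} = 1$
$x{\left(v \right)} = 1$
$\sqrt{-49492 + R{\left(x{\left(p{\left(-3 \right)} \right)} \right)}} = \sqrt{-49492 + 1} = \sqrt{-49491} = 9 i \sqrt{611}$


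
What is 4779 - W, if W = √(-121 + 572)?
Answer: 4779 - √451 ≈ 4757.8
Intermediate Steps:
W = √451 ≈ 21.237
4779 - W = 4779 - √451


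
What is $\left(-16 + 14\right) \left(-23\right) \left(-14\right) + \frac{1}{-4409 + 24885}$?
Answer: $- \frac{13186543}{20476} \approx -644.0$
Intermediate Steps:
$\left(-16 + 14\right) \left(-23\right) \left(-14\right) + \frac{1}{-4409 + 24885} = \left(-2\right) \left(-23\right) \left(-14\right) + \frac{1}{20476} = 46 \left(-14\right) + \frac{1}{20476} = -644 + \frac{1}{20476} = - \frac{13186543}{20476}$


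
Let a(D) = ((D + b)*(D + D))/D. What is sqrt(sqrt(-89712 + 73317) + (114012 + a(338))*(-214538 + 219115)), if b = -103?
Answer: sqrt(523984114 + I*sqrt(16395)) ≈ 22891.0 + 0.e-3*I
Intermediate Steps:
a(D) = -206 + 2*D (a(D) = ((D - 103)*(D + D))/D = ((-103 + D)*(2*D))/D = (2*D*(-103 + D))/D = -206 + 2*D)
sqrt(sqrt(-89712 + 73317) + (114012 + a(338))*(-214538 + 219115)) = sqrt(sqrt(-89712 + 73317) + (114012 + (-206 + 2*338))*(-214538 + 219115)) = sqrt(sqrt(-16395) + (114012 + (-206 + 676))*4577) = sqrt(I*sqrt(16395) + (114012 + 470)*4577) = sqrt(I*sqrt(16395) + 114482*4577) = sqrt(I*sqrt(16395) + 523984114) = sqrt(523984114 + I*sqrt(16395))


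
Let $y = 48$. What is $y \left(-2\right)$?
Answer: $-96$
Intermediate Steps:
$y \left(-2\right) = 48 \left(-2\right) = -96$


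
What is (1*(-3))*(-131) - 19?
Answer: 374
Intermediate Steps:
(1*(-3))*(-131) - 19 = -3*(-131) - 19 = 393 - 19 = 374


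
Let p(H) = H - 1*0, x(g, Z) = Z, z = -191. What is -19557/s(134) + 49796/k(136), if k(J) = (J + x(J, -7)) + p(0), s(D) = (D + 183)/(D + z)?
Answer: 159587953/40893 ≈ 3902.6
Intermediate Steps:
s(D) = (183 + D)/(-191 + D) (s(D) = (D + 183)/(D - 191) = (183 + D)/(-191 + D))
p(H) = H (p(H) = H + 0 = H)
k(J) = -7 + J (k(J) = (J - 7) + 0 = (-7 + J) + 0 = -7 + J)
-19557/s(134) + 49796/k(136) = -19557*(-191 + 134)/(183 + 134) + 49796/(-7 + 136) = -19557/(317/(-57)) + 49796/129 = -19557/((-1/57*317)) + 49796*(1/129) = -19557/(-317/57) + 49796/129 = -19557*(-57/317) + 49796/129 = 1114749/317 + 49796/129 = 159587953/40893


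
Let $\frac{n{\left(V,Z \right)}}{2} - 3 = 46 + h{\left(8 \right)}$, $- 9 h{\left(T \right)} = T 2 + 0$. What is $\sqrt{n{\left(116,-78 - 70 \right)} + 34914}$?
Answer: $\frac{2 \sqrt{78769}}{3} \approx 187.11$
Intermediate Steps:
$h{\left(T \right)} = - \frac{2 T}{9}$ ($h{\left(T \right)} = - \frac{T 2 + 0}{9} = - \frac{2 T + 0}{9} = - \frac{2 T}{9}$)
$n{\left(V,Z \right)} = \frac{850}{9}$ ($n{\left(V,Z \right)} = 6 + 2 \left(46 - \frac{16}{9}\right) = 6 + 2 \cdot \frac{398}{9} = 6 + \frac{796}{9} = \frac{850}{9}$)
$\sqrt{n{\left(116,-78 - 70 \right)} + 34914} = \sqrt{\frac{850}{9} + 34914} = \sqrt{\frac{315076}{9}} = \frac{2 \sqrt{78769}}{3}$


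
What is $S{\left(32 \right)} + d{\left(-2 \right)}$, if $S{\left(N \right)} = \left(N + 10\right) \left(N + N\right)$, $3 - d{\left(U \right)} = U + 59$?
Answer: $2634$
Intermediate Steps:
$d{\left(U \right)} = -56 - U$ ($d{\left(U \right)} = 3 - \left(U + 59\right) = 3 - \left(59 + U\right) = -56 - U$)
$S{\left(N \right)} = 2 N \left(10 + N\right)$ ($S{\left(N \right)} = \left(10 + N\right) 2 N = 2 N \left(10 + N\right)$)
$S{\left(32 \right)} + d{\left(-2 \right)} = 2 \cdot 32 \left(10 + 32\right) - 54 = 2 \cdot 32 \cdot 42 + \left(-56 + 2\right) = 2688 - 54 = 2634$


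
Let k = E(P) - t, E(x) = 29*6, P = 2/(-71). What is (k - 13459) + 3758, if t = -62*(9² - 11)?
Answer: -5187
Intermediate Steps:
P = -2/71 (P = 2*(-1/71) = -2/71 ≈ -0.028169)
E(x) = 174
t = -4340 (t = -62*(81 - 11) = -62*70 = -4340)
k = 4514 (k = 174 - 1*(-4340) = 174 + 4340 = 4514)
(k - 13459) + 3758 = (4514 - 13459) + 3758 = -8945 + 3758 = -5187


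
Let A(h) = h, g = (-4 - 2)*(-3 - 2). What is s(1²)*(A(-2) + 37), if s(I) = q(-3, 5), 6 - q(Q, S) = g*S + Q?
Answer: -4935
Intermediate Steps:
g = 30 (g = -6*(-5) = 30)
q(Q, S) = 6 - Q - 30*S (q(Q, S) = 6 - (30*S + Q) = 6 - (Q + 30*S) = 6 + (-Q - 30*S) = 6 - Q - 30*S)
s(I) = -141 (s(I) = 6 - 1*(-3) - 30*5 = 6 + 3 - 150 = -141)
s(1²)*(A(-2) + 37) = -141*(-2 + 37) = -141*35 = -4935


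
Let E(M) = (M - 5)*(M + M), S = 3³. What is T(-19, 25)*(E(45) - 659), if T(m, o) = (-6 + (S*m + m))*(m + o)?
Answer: -9493548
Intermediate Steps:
S = 27
E(M) = 2*M*(-5 + M) (E(M) = (-5 + M)*(2*M) = 2*M*(-5 + M))
T(m, o) = (-6 + 28*m)*(m + o) (T(m, o) = (-6 + (27*m + m))*(m + o) = (-6 + 28*m)*(m + o))
T(-19, 25)*(E(45) - 659) = (-6*(-19) - 6*25 + 28*(-19)² + 28*(-19)*25)*(2*45*(-5 + 45) - 659) = (114 - 150 + 28*361 - 13300)*(2*45*40 - 659) = (114 - 150 + 10108 - 13300)*(3600 - 659) = -3228*2941 = -9493548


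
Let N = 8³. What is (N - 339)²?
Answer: 29929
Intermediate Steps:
N = 512
(N - 339)² = (512 - 339)² = 173² = 29929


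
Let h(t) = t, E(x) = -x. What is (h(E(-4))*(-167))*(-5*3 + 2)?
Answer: 8684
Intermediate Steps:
(h(E(-4))*(-167))*(-5*3 + 2) = (-1*(-4)*(-167))*(-5*3 + 2) = (4*(-167))*(-15 + 2) = -668*(-13) = 8684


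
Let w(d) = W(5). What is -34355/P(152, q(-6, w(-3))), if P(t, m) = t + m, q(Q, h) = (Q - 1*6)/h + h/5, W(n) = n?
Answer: -171775/753 ≈ -228.12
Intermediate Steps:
w(d) = 5
q(Q, h) = h/5 + (-6 + Q)/h (q(Q, h) = (Q - 6)/h + h*(⅕) = (-6 + Q)/h + h/5 = h/5 + (-6 + Q)/h)
P(t, m) = m + t
-34355/P(152, q(-6, w(-3))) = -34355/((-6 - 6 + (⅕)*5²)/5 + 152) = -34355/((-6 - 6 + (⅕)*25)/5 + 152) = -34355/((-6 - 6 + 5)/5 + 152) = -34355/((⅕)*(-7) + 152) = -34355/(-7/5 + 152) = -34355/753/5 = -34355*5/753 = -171775/753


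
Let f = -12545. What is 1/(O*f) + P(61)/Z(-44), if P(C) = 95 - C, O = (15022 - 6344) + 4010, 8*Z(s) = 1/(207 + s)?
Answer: 7057003682559/159170960 ≈ 44336.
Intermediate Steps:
Z(s) = 1/(8*(207 + s))
O = 12688 (O = 8678 + 4010 = 12688)
1/(O*f) + P(61)/Z(-44) = 1/(12688*(-12545)) + (95 - 1*61)/((1/(8*(207 - 44)))) = (1/12688)*(-1/12545) + (95 - 61)/(((⅛)/163)) = -1/159170960 + 34/(((⅛)*(1/163))) = -1/159170960 + 34/(1/1304) = -1/159170960 + 34*1304 = -1/159170960 + 44336 = 7057003682559/159170960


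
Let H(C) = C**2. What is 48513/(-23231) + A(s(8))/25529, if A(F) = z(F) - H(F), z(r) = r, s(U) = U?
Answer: -177112759/84723457 ≈ -2.0905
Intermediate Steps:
A(F) = F - F**2
48513/(-23231) + A(s(8))/25529 = 48513/(-23231) + (8*(1 - 1*8))/25529 = 48513*(-1/23231) + (8*(1 - 8))*(1/25529) = -48513/23231 + (8*(-7))*(1/25529) = -48513/23231 - 56*1/25529 = -48513/23231 - 8/3647 = -177112759/84723457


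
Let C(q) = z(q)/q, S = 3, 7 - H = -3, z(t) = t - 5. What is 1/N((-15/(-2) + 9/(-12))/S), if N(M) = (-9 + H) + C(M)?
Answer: -9/2 ≈ -4.5000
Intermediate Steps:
z(t) = -5 + t
H = 10 (H = 7 - 1*(-3) = 7 + 3 = 10)
C(q) = (-5 + q)/q
N(M) = 1 + (-5 + M)/M (N(M) = (-9 + 10) + (-5 + M)/M = 1 + (-5 + M)/M)
1/N((-15/(-2) + 9/(-12))/S) = 1/(2 - 5*3/(-15/(-2) + 9/(-12))) = 1/(2 - 5*3/(-15*(-½) + 9*(-1/12))) = 1/(2 - 5*3/(15/2 - ¾)) = 1/(2 - 5/((27/4)*(⅓))) = 1/(2 - 5/9/4) = 1/(2 - 5*4/9) = 1/(2 - 20/9) = 1/(-2/9) = -9/2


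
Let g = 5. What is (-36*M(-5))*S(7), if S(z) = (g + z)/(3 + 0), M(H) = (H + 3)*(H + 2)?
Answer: -864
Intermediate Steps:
M(H) = (2 + H)*(3 + H) (M(H) = (3 + H)*(2 + H) = (2 + H)*(3 + H))
S(z) = 5/3 + z/3 (S(z) = (5 + z)/(3 + 0) = (5 + z)/3 = (5 + z)*(1/3) = 5/3 + z/3)
(-36*M(-5))*S(7) = (-36*(6 + (-5)**2 + 5*(-5)))*(5/3 + (1/3)*7) = (-36*(6 + 25 - 25))*(5/3 + 7/3) = -36*6*4 = -216*4 = -864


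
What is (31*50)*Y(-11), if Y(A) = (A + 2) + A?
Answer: -31000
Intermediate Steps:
Y(A) = 2 + 2*A (Y(A) = (2 + A) + A = 2 + 2*A)
(31*50)*Y(-11) = (31*50)*(2 + 2*(-11)) = 1550*(2 - 22) = 1550*(-20) = -31000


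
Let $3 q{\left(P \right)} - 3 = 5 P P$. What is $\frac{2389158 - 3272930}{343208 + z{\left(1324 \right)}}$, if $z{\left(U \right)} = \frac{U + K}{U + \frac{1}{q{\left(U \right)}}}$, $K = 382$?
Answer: $- \frac{5127956715609170}{1991421289567579} \approx -2.575$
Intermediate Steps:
$q{\left(P \right)} = 1 + \frac{5 P^{2}}{3}$ ($q{\left(P \right)} = 1 + \frac{5 P P}{3} = 1 + \frac{5 P^{2}}{3}$)
$z{\left(U \right)} = \frac{382 + U}{U + \frac{1}{1 + \frac{5 U^{2}}{3}}}$ ($z{\left(U \right)} = \frac{U + 382}{U + \frac{1}{1 + \frac{5 U^{2}}{3}}} = \frac{382 + U}{U + \frac{1}{1 + \frac{5 U^{2}}{3}}}$)
$\frac{2389158 - 3272930}{343208 + z{\left(1324 \right)}} = \frac{2389158 - 3272930}{343208 + \frac{\left(3 + 5 \cdot 1324^{2}\right) \left(382 + 1324\right)}{3 + 1324 \left(3 + 5 \cdot 1324^{2}\right)}} = - \frac{883772}{343208 + \frac{1}{3 + 1324 \left(3 + 5 \cdot 1752976\right)} \left(3 + 5 \cdot 1752976\right) 1706} = - \frac{883772}{343208 + \frac{1}{3 + 1324 \left(3 + 8764880\right)} \left(3 + 8764880\right) 1706} = - \frac{883772}{343208 + \frac{1}{3 + 1324 \cdot 8764883} \cdot 8764883 \cdot 1706} = - \frac{883772}{343208 + \frac{1}{3 + 11604705092} \cdot 8764883 \cdot 1706} = - \frac{883772}{343208 + \frac{1}{11604705095} \cdot 8764883 \cdot 1706} = - \frac{883772}{343208 + \frac{14952890398}{11604705095}} = - \frac{883772}{\frac{3982842579135158}{11604705095}} = \left(-883772\right) \frac{11604705095}{3982842579135158} = - \frac{5127956715609170}{1991421289567579}$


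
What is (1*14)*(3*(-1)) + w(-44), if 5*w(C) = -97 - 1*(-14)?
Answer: -293/5 ≈ -58.600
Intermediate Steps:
w(C) = -83/5 (w(C) = (-97 - 1*(-14))/5 = (-97 + 14)/5 = (⅕)*(-83) = -83/5)
(1*14)*(3*(-1)) + w(-44) = (1*14)*(3*(-1)) - 83/5 = 14*(-3) - 83/5 = -42 - 83/5 = -293/5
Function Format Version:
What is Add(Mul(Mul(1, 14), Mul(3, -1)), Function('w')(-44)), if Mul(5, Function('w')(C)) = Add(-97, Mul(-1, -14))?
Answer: Rational(-293, 5) ≈ -58.600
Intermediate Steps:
Function('w')(C) = Rational(-83, 5) (Function('w')(C) = Mul(Rational(1, 5), Add(-97, Mul(-1, -14))) = Mul(Rational(1, 5), Add(-97, 14)) = Mul(Rational(1, 5), -83) = Rational(-83, 5))
Add(Mul(Mul(1, 14), Mul(3, -1)), Function('w')(-44)) = Add(Mul(Mul(1, 14), Mul(3, -1)), Rational(-83, 5)) = Add(Mul(14, -3), Rational(-83, 5)) = Add(-42, Rational(-83, 5)) = Rational(-293, 5)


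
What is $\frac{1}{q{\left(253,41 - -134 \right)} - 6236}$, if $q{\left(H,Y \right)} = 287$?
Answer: $- \frac{1}{5949} \approx -0.0001681$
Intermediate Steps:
$\frac{1}{q{\left(253,41 - -134 \right)} - 6236} = \frac{1}{287 - 6236} = \frac{1}{-5949} = - \frac{1}{5949}$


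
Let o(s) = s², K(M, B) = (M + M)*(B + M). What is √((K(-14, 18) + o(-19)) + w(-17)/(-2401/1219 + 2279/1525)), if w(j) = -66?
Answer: √4729975306041/110428 ≈ 19.695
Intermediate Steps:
K(M, B) = 2*M*(B + M) (K(M, B) = (2*M)*(B + M) = 2*M*(B + M))
√((K(-14, 18) + o(-19)) + w(-17)/(-2401/1219 + 2279/1525)) = √((2*(-14)*(18 - 14) + (-19)²) - 66/(-2401/1219 + 2279/1525)) = √((2*(-14)*4 + 361) - 66/(-2401*1/1219 + 2279*(1/1525))) = √((-112 + 361) - 66/(-2401/1219 + 2279/1525)) = √(249 - 66/(-883424/1858975)) = √(249 - 66*(-1858975/883424)) = √(249 + 61346175/441712) = √(171332463/441712) = √4729975306041/110428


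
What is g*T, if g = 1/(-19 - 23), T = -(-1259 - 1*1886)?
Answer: -3145/42 ≈ -74.881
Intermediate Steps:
T = 3145 (T = -(-1259 - 1886) = -1*(-3145) = 3145)
g = -1/42 (g = 1/(-42) = -1/42 ≈ -0.023810)
g*T = -1/42*3145 = -3145/42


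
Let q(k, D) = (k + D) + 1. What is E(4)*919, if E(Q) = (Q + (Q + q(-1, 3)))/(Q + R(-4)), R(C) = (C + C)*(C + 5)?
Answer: -10109/4 ≈ -2527.3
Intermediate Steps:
q(k, D) = 1 + D + k (q(k, D) = (D + k) + 1 = 1 + D + k)
R(C) = 2*C*(5 + C) (R(C) = (2*C)*(5 + C) = 2*C*(5 + C))
E(Q) = (3 + 2*Q)/(-8 + Q) (E(Q) = (Q + (Q + (1 + 3 - 1)))/(Q + 2*(-4)*(5 - 4)) = (Q + (Q + 3))/(Q + 2*(-4)*1) = (Q + (3 + Q))/(Q - 8) = (3 + 2*Q)/(-8 + Q))
E(4)*919 = ((3 + 2*4)/(-8 + 4))*919 = ((3 + 8)/(-4))*919 = -¼*11*919 = -11/4*919 = -10109/4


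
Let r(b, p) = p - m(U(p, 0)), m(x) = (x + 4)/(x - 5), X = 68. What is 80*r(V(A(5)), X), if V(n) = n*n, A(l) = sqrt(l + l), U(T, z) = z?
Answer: 5504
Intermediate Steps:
A(l) = sqrt(2)*sqrt(l) (A(l) = sqrt(2*l) = sqrt(2)*sqrt(l))
m(x) = (4 + x)/(-5 + x)
V(n) = n**2
r(b, p) = 4/5 + p (r(b, p) = p - (4 + 0)/(-5 + 0) = p - 4/(-5) = p - (-1)*4/5 = p - 1*(-4/5) = p + 4/5 = 4/5 + p)
80*r(V(A(5)), X) = 80*(4/5 + 68) = 80*(344/5) = 5504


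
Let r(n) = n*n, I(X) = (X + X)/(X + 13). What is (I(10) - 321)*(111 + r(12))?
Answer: -1877565/23 ≈ -81633.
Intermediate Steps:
I(X) = 2*X/(13 + X) (I(X) = (2*X)/(13 + X) = 2*X/(13 + X))
r(n) = n²
(I(10) - 321)*(111 + r(12)) = (2*10/(13 + 10) - 321)*(111 + 12²) = (2*10/23 - 321)*(111 + 144) = (2*10*(1/23) - 321)*255 = (20/23 - 321)*255 = -7363/23*255 = -1877565/23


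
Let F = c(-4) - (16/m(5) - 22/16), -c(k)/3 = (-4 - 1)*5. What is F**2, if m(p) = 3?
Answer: 2907025/576 ≈ 5046.9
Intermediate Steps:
c(k) = 75 (c(k) = -3*(-4 - 1)*5 = -(-15)*5 = -3*(-25) = 75)
F = 1705/24 (F = 75 - (16/3 - 22/16) = 75 - (16*(1/3) - 22*1/16) = 75 - (16/3 - 11/8) = 75 - 1*95/24 = 75 - 95/24 = 1705/24 ≈ 71.042)
F**2 = (1705/24)**2 = 2907025/576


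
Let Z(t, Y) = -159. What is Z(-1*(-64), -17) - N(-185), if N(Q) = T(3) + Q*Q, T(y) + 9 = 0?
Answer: -34375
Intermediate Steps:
T(y) = -9 (T(y) = -9 + 0 = -9)
N(Q) = -9 + Q² (N(Q) = -9 + Q*Q = -9 + Q²)
Z(-1*(-64), -17) - N(-185) = -159 - (-9 + (-185)²) = -159 - (-9 + 34225) = -159 - 1*34216 = -159 - 34216 = -34375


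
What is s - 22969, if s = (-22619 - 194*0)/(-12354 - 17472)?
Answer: -685050775/29826 ≈ -22968.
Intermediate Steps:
s = 22619/29826 (s = (-22619 + 0)/(-29826) = -22619*(-1/29826) = 22619/29826 ≈ 0.75837)
s - 22969 = 22619/29826 - 22969 = -685050775/29826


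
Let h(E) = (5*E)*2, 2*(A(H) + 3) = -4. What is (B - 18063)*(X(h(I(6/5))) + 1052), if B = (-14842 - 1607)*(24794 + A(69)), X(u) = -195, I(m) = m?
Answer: -349460881668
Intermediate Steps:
A(H) = -5 (A(H) = -3 + (½)*(-4) = -3 - 2 = -5)
h(E) = 10*E
B = -407754261 (B = (-14842 - 1607)*(24794 - 5) = -16449*24789 = -407754261)
(B - 18063)*(X(h(I(6/5))) + 1052) = (-407754261 - 18063)*(-195 + 1052) = -407772324*857 = -349460881668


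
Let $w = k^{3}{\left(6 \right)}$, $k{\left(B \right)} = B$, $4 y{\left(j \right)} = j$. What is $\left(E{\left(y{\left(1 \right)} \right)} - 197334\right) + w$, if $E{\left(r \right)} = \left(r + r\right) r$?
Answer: $- \frac{1576943}{8} \approx -1.9712 \cdot 10^{5}$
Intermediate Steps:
$y{\left(j \right)} = \frac{j}{4}$
$w = 216$ ($w = 6^{3} = 216$)
$E{\left(r \right)} = 2 r^{2}$ ($E{\left(r \right)} = 2 r r = 2 r^{2}$)
$\left(E{\left(y{\left(1 \right)} \right)} - 197334\right) + w = \left(2 \left(\frac{1}{4} \cdot 1\right)^{2} - 197334\right) + 216 = \left(\frac{2}{16} - 197334\right) + 216 = \left(2 \cdot \frac{1}{16} - 197334\right) + 216 = \left(\frac{1}{8} - 197334\right) + 216 = - \frac{1578671}{8} + 216 = - \frac{1576943}{8}$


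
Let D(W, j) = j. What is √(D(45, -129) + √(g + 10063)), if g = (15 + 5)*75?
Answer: √(-129 + √11563) ≈ 4.6334*I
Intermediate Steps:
g = 1500 (g = 20*75 = 1500)
√(D(45, -129) + √(g + 10063)) = √(-129 + √(1500 + 10063)) = √(-129 + √11563)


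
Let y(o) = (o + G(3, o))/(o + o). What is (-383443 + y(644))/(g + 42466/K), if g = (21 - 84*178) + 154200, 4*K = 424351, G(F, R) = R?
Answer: -162713996142/59099109283 ≈ -2.7532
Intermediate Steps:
K = 424351/4 (K = (¼)*424351 = 424351/4 ≈ 1.0609e+5)
g = 139269 (g = (21 - 14952) + 154200 = -14931 + 154200 = 139269)
y(o) = 1 (y(o) = (o + o)/(o + o) = (2*o)/((2*o)) = (2*o)*(1/(2*o)) = 1)
(-383443 + y(644))/(g + 42466/K) = (-383443 + 1)/(139269 + 42466/(424351/4)) = -383442/(139269 + 42466*(4/424351)) = -383442/(139269 + 169864/424351) = -383442/59099109283/424351 = -383442*424351/59099109283 = -162713996142/59099109283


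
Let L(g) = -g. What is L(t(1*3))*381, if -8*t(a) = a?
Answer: 1143/8 ≈ 142.88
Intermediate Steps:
t(a) = -a/8
L(t(1*3))*381 = -(-1)*1*3/8*381 = -(-1)*3/8*381 = -1*(-3/8)*381 = (3/8)*381 = 1143/8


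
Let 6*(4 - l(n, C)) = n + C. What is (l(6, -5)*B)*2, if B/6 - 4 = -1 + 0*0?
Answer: 138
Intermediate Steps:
l(n, C) = 4 - C/6 - n/6 (l(n, C) = 4 - (n + C)/6 = 4 - (C + n)/6 = 4 + (-C/6 - n/6) = 4 - C/6 - n/6)
B = 18 (B = 24 + 6*(-1 + 0*0) = 24 + 6*(-1 + 0) = 24 + 6*(-1) = 24 - 6 = 18)
(l(6, -5)*B)*2 = ((4 - ⅙*(-5) - ⅙*6)*18)*2 = ((4 + ⅚ - 1)*18)*2 = ((23/6)*18)*2 = 69*2 = 138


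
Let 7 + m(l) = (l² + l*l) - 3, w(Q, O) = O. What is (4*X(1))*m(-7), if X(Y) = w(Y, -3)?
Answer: -1056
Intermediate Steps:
m(l) = -10 + 2*l² (m(l) = -7 + ((l² + l*l) - 3) = -7 + ((l² + l²) - 3) = -7 + (2*l² - 3) = -7 + (-3 + 2*l²) = -10 + 2*l²)
X(Y) = -3
(4*X(1))*m(-7) = (4*(-3))*(-10 + 2*(-7)²) = -12*(-10 + 2*49) = -12*(-10 + 98) = -12*88 = -1056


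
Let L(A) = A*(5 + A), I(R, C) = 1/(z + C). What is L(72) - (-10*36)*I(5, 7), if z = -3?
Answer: 5634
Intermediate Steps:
I(R, C) = 1/(-3 + C)
L(72) - (-10*36)*I(5, 7) = 72*(5 + 72) - (-10*36)/(-3 + 7) = 72*77 - (-360)/4 = 5544 - (-360)/4 = 5544 - 1*(-90) = 5544 + 90 = 5634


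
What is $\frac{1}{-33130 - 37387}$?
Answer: $- \frac{1}{70517} \approx -1.4181 \cdot 10^{-5}$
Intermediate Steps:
$\frac{1}{-33130 - 37387} = \frac{1}{-70517} = - \frac{1}{70517}$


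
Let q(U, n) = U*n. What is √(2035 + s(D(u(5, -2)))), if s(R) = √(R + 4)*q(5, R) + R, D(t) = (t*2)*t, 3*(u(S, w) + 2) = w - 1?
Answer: √(2053 + 90*√22) ≈ 49.751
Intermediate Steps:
u(S, w) = -7/3 + w/3 (u(S, w) = -2 + (w - 1)/3 = -2 + (-1 + w)/3 = -2 + (-⅓ + w/3) = -7/3 + w/3)
D(t) = 2*t² (D(t) = (2*t)*t = 2*t²)
s(R) = R + 5*R*√(4 + R) (s(R) = √(R + 4)*(5*R) + R = √(4 + R)*(5*R) + R = 5*R*√(4 + R) + R = R + 5*R*√(4 + R))
√(2035 + s(D(u(5, -2)))) = √(2035 + (2*(-7/3 + (⅓)*(-2))²)*(1 + 5*√(4 + 2*(-7/3 + (⅓)*(-2))²))) = √(2035 + (2*(-7/3 - ⅔)²)*(1 + 5*√(4 + 2*(-7/3 - ⅔)²))) = √(2035 + (2*(-3)²)*(1 + 5*√(4 + 2*(-3)²))) = √(2035 + (2*9)*(1 + 5*√(4 + 2*9))) = √(2035 + 18*(1 + 5*√(4 + 18))) = √(2035 + 18*(1 + 5*√22)) = √(2035 + (18 + 90*√22)) = √(2053 + 90*√22)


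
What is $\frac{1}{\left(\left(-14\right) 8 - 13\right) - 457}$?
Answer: $- \frac{1}{582} \approx -0.0017182$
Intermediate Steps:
$\frac{1}{\left(\left(-14\right) 8 - 13\right) - 457} = \frac{1}{\left(-112 - 13\right) - 457} = \frac{1}{-125 - 457} = \frac{1}{-582} = - \frac{1}{582}$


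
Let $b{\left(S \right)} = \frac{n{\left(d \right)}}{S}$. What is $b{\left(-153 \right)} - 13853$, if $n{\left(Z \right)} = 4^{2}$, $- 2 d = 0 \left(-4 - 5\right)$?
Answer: $- \frac{2119525}{153} \approx -13853.0$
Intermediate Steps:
$d = 0$ ($d = - \frac{0 \left(-4 - 5\right)}{2} = - \frac{0 \left(-9\right)}{2} = \left(- \frac{1}{2}\right) 0 = 0$)
$n{\left(Z \right)} = 16$
$b{\left(S \right)} = \frac{16}{S}$
$b{\left(-153 \right)} - 13853 = \frac{16}{-153} - 13853 = 16 \left(- \frac{1}{153}\right) - 13853 = - \frac{16}{153} - 13853 = - \frac{2119525}{153}$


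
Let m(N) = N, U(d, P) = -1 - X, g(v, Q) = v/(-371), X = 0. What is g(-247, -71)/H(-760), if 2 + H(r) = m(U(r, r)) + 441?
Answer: 247/162498 ≈ 0.0015200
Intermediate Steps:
g(v, Q) = -v/371 (g(v, Q) = v*(-1/371) = -v/371)
U(d, P) = -1 (U(d, P) = -1 - 1*0 = -1 + 0 = -1)
H(r) = 438 (H(r) = -2 + (-1 + 441) = -2 + 440 = 438)
g(-247, -71)/H(-760) = -1/371*(-247)/438 = (247/371)*(1/438) = 247/162498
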